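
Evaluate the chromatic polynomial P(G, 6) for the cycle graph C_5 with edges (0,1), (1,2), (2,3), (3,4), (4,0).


P(C_5, k) = (k-1)^5 + (-1)^5*(k-1).
P(6) = (5)^5 - 5
= 3125 - 5 = 3120.

3120


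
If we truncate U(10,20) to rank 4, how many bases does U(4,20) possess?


Truncating U(10,20) to rank 4 gives U(4,20).
Bases of U(4,20) are all 4-element subsets of 20 elements.
Number of bases = C(20,4) = (20 * 19 * 18 * 17) / (1 * 2 * 3 * 4) = 4845.

4845


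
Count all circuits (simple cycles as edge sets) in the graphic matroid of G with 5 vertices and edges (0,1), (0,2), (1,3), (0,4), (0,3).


A circuit in a graphic matroid = edge set of a simple cycle.
G has 5 vertices and 5 edges.
Enumerating all minimal edge subsets forming cycles...
Total circuits found: 1.

1


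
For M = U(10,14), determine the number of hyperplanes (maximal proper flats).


Hyperplanes of U(10,14) are flats of rank 9.
In a uniform matroid, these are exactly the (9)-element subsets.
Count = (14 choose 9) = 2002.

2002


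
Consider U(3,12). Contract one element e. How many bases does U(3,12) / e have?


Contracting e from U(3,12) gives U(2,11).
Bases of U(2,11) = C(11,2) = (11 * 10) / (1 * 2) = 55.

55


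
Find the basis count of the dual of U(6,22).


The dual of U(r,n) is U(n-r, n) = U(16,22).
Bases of U(16,22) are all (16)-element subsets.
|B(M*)| = C(22,16) = 22! / (16! * 6!) = 74613.

74613


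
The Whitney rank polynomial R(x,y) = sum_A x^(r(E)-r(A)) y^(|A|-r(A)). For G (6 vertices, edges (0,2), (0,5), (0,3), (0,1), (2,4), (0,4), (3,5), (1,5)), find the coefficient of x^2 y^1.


R(x,y) = sum over A in 2^E of x^(r(E)-r(A)) * y^(|A|-r(A)).
G has 6 vertices, 8 edges. r(E) = 5.
Enumerate all 2^8 = 256 subsets.
Count subsets with r(E)-r(A)=2 and |A|-r(A)=1: 16.

16


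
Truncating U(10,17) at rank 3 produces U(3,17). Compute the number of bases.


Truncating U(10,17) to rank 3 gives U(3,17).
Bases of U(3,17) are all 3-element subsets of 17 elements.
Number of bases = (17 choose 3) = 680.

680


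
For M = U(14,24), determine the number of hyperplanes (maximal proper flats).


Hyperplanes of U(14,24) are flats of rank 13.
In a uniform matroid, these are exactly the (13)-element subsets.
Count = (24 choose 13) = 2496144.

2496144


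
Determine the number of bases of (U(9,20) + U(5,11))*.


(M1+M2)* = M1* + M2*.
M1* = U(11,20), bases: C(20,11) = 167960.
M2* = U(6,11), bases: C(11,6) = 462.
|B(M*)| = 167960 * 462 = 77597520.

77597520


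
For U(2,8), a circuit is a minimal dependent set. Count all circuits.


In U(2,8), circuits are the (3)-element subsets.
Any set of 3 elements is dependent, and removing any one element gives
an independent set of size 2, so it is a minimal dependent set.
Number of circuits = C(8,3) = (8 * 7 * 6) / (1 * 2 * 3) = 56.

56


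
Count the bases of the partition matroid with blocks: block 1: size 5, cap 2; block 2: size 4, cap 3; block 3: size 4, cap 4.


A basis picks exactly ci elements from block i.
Number of bases = product of C(|Si|, ci).
= C(5,2) * C(4,3) * C(4,4)
= 10 * 4 * 1
= 40.

40


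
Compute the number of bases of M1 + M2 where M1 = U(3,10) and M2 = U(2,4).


Bases of a direct sum M1 + M2: |B| = |B(M1)| * |B(M2)|.
|B(U(3,10))| = C(10,3) = 120.
|B(U(2,4))| = C(4,2) = 6.
Total bases = 120 * 6 = 720.

720


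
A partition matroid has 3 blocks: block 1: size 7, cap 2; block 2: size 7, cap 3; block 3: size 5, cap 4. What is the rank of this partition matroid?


Rank of a partition matroid = sum of min(|Si|, ci) for each block.
= min(7,2) + min(7,3) + min(5,4)
= 2 + 3 + 4
= 9.

9


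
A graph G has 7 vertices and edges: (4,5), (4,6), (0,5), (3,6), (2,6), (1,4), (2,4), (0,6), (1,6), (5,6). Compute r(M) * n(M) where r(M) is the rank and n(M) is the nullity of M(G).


r(M) = |V| - c = 7 - 1 = 6.
nullity = |E| - r(M) = 10 - 6 = 4.
Product = 6 * 4 = 24.

24


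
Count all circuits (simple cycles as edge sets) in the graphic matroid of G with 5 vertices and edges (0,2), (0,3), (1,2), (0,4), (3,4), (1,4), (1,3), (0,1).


A circuit in a graphic matroid = edge set of a simple cycle.
G has 5 vertices and 8 edges.
Enumerating all minimal edge subsets forming cycles...
Total circuits found: 12.

12


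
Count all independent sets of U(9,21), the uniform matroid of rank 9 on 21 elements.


Independent sets of U(9,21) are all subsets of size <= 9.
Count = C(21,0) + C(21,1) + C(21,2) + C(21,3) + C(21,4) + C(21,5) + C(21,6) + C(21,7) + C(21,8) + C(21,9)
     = 1 + 21 + 210 + 1330 + 5985 + 20349 + 54264 + 116280 + 203490 + 293930
     = 695860.

695860


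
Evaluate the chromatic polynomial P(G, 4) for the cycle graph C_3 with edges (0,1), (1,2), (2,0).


P(C_3, k) = (k-1)^3 + (-1)^3*(k-1).
P(4) = (3)^3 - 3
= 27 - 3 = 24.

24


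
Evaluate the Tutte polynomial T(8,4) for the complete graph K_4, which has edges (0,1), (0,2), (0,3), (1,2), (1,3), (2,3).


T(K_4; x,y) = x^3 + 3x^2 + 4xy + 2x + y^3 + 3y^2 + 2y.
Substituting x=8, y=4:
= 512 + 192 + 128 + 16 + 64 + 48 + 8
= 968.

968


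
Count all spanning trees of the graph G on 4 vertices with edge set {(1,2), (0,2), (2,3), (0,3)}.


By Kirchhoff's matrix tree theorem, the number of spanning trees equals
the determinant of any cofactor of the Laplacian matrix L.
G has 4 vertices and 4 edges.
Computing the (3 x 3) cofactor determinant gives 3.

3


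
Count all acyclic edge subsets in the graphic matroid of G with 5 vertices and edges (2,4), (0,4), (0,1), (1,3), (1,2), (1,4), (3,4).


An independent set in a graphic matroid is an acyclic edge subset.
G has 5 vertices and 7 edges.
Enumerate all 2^7 = 128 subsets, checking for acyclicity.
Total independent sets = 81.

81


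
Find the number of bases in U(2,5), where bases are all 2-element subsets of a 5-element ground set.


Bases of U(2,5) are all 2-element subsets of the 5-element ground set.
Number of bases = C(5,2).
(5 choose 2) = 10.

10


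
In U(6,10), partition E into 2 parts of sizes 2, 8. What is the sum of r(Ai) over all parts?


r(Ai) = min(|Ai|, 6) for each part.
Sum = min(2,6) + min(8,6)
    = 2 + 6
    = 8.

8


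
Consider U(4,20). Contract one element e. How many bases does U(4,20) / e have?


Contracting e from U(4,20) gives U(3,19).
Bases of U(3,19) = (19 choose 3) = 969.

969


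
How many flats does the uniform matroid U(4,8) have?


Flats of U(4,8): every subset of size < 4 is a flat, plus E itself.
Count = C(8,0) + C(8,1) + C(8,2) + C(8,3) + 1
     = 1 + 8 + 28 + 56 + 1
     = 94.

94


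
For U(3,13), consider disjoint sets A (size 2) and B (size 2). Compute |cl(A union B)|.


|A union B| = 2 + 2 = 4 (disjoint).
In U(3,13), cl(S) = S if |S| < 3, else cl(S) = E.
Since 4 >= 3, cl(A union B) = E.
|cl(A union B)| = 13.

13


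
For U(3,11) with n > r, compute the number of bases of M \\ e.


Deleting e from U(3,11) gives U(3,10) since n > r.
Bases of U(3,10) = C(10,3) = 10! / (3! * 7!) = 120.

120


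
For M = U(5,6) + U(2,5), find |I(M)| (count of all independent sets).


For a direct sum, |I(M1+M2)| = |I(M1)| * |I(M2)|.
|I(U(5,6))| = sum C(6,k) for k=0..5 = 63.
|I(U(2,5))| = sum C(5,k) for k=0..2 = 16.
Total = 63 * 16 = 1008.

1008


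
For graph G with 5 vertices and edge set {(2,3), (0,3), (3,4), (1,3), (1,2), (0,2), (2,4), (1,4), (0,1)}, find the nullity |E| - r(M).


Cycle rank (nullity) = |E| - r(M) = |E| - (|V| - c).
|E| = 9, |V| = 5, c = 1.
Nullity = 9 - (5 - 1) = 9 - 4 = 5.

5


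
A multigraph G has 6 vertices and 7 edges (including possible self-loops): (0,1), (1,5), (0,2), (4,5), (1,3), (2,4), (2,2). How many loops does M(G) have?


In a graphic matroid, a loop is a self-loop edge (u,u) with rank 0.
Examining all 7 edges for self-loops...
Self-loops found: (2,2)
Number of loops = 1.

1


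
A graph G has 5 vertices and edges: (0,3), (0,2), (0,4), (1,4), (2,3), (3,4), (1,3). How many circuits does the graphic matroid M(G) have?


A circuit in a graphic matroid = edge set of a simple cycle.
G has 5 vertices and 7 edges.
Enumerating all minimal edge subsets forming cycles...
Total circuits found: 6.

6


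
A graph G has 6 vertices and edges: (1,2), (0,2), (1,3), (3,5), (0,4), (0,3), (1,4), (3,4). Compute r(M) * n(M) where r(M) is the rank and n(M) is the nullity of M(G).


r(M) = |V| - c = 6 - 1 = 5.
nullity = |E| - r(M) = 8 - 5 = 3.
Product = 5 * 3 = 15.

15


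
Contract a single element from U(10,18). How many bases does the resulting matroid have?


Contracting e from U(10,18) gives U(9,17).
Bases of U(9,17) = C(17,9) = 17! / (9! * 8!) = 24310.

24310


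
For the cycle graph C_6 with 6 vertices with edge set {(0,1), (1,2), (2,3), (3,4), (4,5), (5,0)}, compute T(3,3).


T(C_6; x,y) = x + x^2 + ... + x^(5) + y.
T(3,3) = 3^1 + 3^2 + 3^3 + 3^4 + 3^5 + 3
= 3 + 9 + 27 + 81 + 243 + 3
= 366.

366


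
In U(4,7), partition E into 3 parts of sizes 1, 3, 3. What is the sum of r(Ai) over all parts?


r(Ai) = min(|Ai|, 4) for each part.
Sum = min(1,4) + min(3,4) + min(3,4)
    = 1 + 3 + 3
    = 7.

7


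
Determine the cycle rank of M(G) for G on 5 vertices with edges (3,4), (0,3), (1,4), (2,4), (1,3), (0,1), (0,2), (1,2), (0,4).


Cycle rank (nullity) = |E| - r(M) = |E| - (|V| - c).
|E| = 9, |V| = 5, c = 1.
Nullity = 9 - (5 - 1) = 9 - 4 = 5.

5


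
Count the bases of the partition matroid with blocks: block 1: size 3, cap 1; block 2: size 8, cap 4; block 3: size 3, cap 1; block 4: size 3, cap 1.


A basis picks exactly ci elements from block i.
Number of bases = product of C(|Si|, ci).
= C(3,1) * C(8,4) * C(3,1) * C(3,1)
= 3 * 70 * 3 * 3
= 1890.

1890


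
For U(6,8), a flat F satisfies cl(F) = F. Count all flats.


Flats of U(6,8): every subset of size < 6 is a flat, plus E itself.
Count = C(8,0) + C(8,1) + C(8,2) + C(8,3) + C(8,4) + C(8,5) + 1
     = 1 + 8 + 28 + 56 + 70 + 56 + 1
     = 220.

220


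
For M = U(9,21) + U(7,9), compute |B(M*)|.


(M1+M2)* = M1* + M2*.
M1* = U(12,21), bases: C(21,12) = 293930.
M2* = U(2,9), bases: C(9,2) = 36.
|B(M*)| = 293930 * 36 = 10581480.

10581480


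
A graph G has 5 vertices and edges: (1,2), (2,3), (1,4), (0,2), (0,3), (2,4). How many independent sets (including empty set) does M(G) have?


An independent set in a graphic matroid is an acyclic edge subset.
G has 5 vertices and 6 edges.
Enumerate all 2^6 = 64 subsets, checking for acyclicity.
Total independent sets = 49.

49


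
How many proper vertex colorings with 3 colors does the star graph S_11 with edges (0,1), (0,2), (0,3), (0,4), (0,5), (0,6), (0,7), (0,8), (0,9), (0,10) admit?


P(tree, k) = k * (k-1)^(10) for any tree on 11 vertices.
P(3) = 3 * 2^10 = 3 * 1024 = 3072.

3072


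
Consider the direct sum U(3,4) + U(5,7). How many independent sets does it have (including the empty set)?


For a direct sum, |I(M1+M2)| = |I(M1)| * |I(M2)|.
|I(U(3,4))| = sum C(4,k) for k=0..3 = 15.
|I(U(5,7))| = sum C(7,k) for k=0..5 = 120.
Total = 15 * 120 = 1800.

1800


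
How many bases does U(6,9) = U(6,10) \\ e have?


Deleting e from U(6,10) gives U(6,9) since n > r.
Bases of U(6,9) = C(9,6) = 84.

84


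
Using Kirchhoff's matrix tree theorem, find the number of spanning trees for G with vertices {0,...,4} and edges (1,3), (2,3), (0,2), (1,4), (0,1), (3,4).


By Kirchhoff's matrix tree theorem, the number of spanning trees equals
the determinant of any cofactor of the Laplacian matrix L.
G has 5 vertices and 6 edges.
Computing the (4 x 4) cofactor determinant gives 11.

11


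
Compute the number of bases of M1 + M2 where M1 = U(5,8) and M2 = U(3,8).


Bases of a direct sum M1 + M2: |B| = |B(M1)| * |B(M2)|.
|B(U(5,8))| = C(8,5) = 56.
|B(U(3,8))| = C(8,3) = 56.
Total bases = 56 * 56 = 3136.

3136


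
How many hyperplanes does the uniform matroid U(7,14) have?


Hyperplanes of U(7,14) are flats of rank 6.
In a uniform matroid, these are exactly the (6)-element subsets.
Count = (14 choose 6) = 3003.

3003


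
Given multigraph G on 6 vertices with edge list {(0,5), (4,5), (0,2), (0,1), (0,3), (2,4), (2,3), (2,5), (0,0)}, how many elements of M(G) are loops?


In a graphic matroid, a loop is a self-loop edge (u,u) with rank 0.
Examining all 9 edges for self-loops...
Self-loops found: (0,0)
Number of loops = 1.

1


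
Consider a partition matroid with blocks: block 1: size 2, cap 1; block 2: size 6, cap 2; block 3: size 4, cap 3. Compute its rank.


Rank of a partition matroid = sum of min(|Si|, ci) for each block.
= min(2,1) + min(6,2) + min(4,3)
= 1 + 2 + 3
= 6.

6


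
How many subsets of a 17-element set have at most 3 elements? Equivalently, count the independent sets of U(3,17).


Independent sets of U(3,17) are all subsets of size <= 3.
Count = C(17,0) + C(17,1) + C(17,2) + C(17,3)
     = 1 + 17 + 136 + 680
     = 834.

834


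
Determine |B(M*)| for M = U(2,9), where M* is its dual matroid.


The dual of U(r,n) is U(n-r, n) = U(7,9).
Bases of U(7,9) are all (7)-element subsets.
|B(M*)| = (9 choose 7) = 36.

36


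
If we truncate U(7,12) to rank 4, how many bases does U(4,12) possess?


Truncating U(7,12) to rank 4 gives U(4,12).
Bases of U(4,12) are all 4-element subsets of 12 elements.
Number of bases = C(12,4) = (12 * 11 * 10 * 9) / (1 * 2 * 3 * 4) = 495.

495


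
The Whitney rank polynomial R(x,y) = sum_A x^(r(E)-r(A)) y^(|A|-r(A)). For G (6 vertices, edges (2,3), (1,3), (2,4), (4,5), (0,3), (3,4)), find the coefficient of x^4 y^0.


R(x,y) = sum over A in 2^E of x^(r(E)-r(A)) * y^(|A|-r(A)).
G has 6 vertices, 6 edges. r(E) = 5.
Enumerate all 2^6 = 64 subsets.
Count subsets with r(E)-r(A)=4 and |A|-r(A)=0: 6.

6


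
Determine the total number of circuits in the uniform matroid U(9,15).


In U(9,15), circuits are the (10)-element subsets.
Any set of 10 elements is dependent, and removing any one element gives
an independent set of size 9, so it is a minimal dependent set.
Number of circuits = C(15,10) = 15! / (10! * 5!) = 3003.

3003


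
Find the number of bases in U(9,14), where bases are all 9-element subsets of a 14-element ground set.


Bases of U(9,14) are all 9-element subsets of the 14-element ground set.
Number of bases = C(14,9).
C(14,9) = 2002.

2002


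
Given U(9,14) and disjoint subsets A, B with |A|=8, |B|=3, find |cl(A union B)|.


|A union B| = 8 + 3 = 11 (disjoint).
In U(9,14), cl(S) = S if |S| < 9, else cl(S) = E.
Since 11 >= 9, cl(A union B) = E.
|cl(A union B)| = 14.

14


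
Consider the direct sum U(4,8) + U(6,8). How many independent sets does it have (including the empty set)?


For a direct sum, |I(M1+M2)| = |I(M1)| * |I(M2)|.
|I(U(4,8))| = sum C(8,k) for k=0..4 = 163.
|I(U(6,8))| = sum C(8,k) for k=0..6 = 247.
Total = 163 * 247 = 40261.

40261


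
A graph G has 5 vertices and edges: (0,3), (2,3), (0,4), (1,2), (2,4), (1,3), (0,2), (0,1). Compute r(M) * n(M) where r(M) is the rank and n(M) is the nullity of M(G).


r(M) = |V| - c = 5 - 1 = 4.
nullity = |E| - r(M) = 8 - 4 = 4.
Product = 4 * 4 = 16.

16


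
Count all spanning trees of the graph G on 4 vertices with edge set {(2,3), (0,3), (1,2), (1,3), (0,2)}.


By Kirchhoff's matrix tree theorem, the number of spanning trees equals
the determinant of any cofactor of the Laplacian matrix L.
G has 4 vertices and 5 edges.
Computing the (3 x 3) cofactor determinant gives 8.

8


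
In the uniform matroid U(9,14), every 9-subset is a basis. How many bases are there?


Bases of U(9,14) are all 9-element subsets of the 14-element ground set.
Number of bases = C(14,9).
C(14,9) = 2002.

2002


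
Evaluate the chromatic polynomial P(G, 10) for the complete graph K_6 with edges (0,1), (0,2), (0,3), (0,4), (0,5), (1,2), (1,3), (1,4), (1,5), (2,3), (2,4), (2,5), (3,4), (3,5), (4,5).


P(K_6, k) = k(k-1)(k-2)...(k-5).
P(10) = (10) * (9) * (8) * (7) * (6) * (5) = 151200.

151200


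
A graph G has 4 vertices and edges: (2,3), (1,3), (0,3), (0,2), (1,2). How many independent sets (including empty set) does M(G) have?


An independent set in a graphic matroid is an acyclic edge subset.
G has 4 vertices and 5 edges.
Enumerate all 2^5 = 32 subsets, checking for acyclicity.
Total independent sets = 24.

24


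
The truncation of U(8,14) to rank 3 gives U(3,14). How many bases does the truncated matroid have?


Truncating U(8,14) to rank 3 gives U(3,14).
Bases of U(3,14) are all 3-element subsets of 14 elements.
Number of bases = C(14,3) = 14! / (3! * 11!) = 364.

364


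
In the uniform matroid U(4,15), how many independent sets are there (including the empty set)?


Independent sets of U(4,15) are all subsets of size <= 4.
Count = C(15,0) + C(15,1) + C(15,2) + C(15,3) + C(15,4)
     = 1 + 15 + 105 + 455 + 1365
     = 1941.

1941


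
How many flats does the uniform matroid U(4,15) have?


Flats of U(4,15): every subset of size < 4 is a flat, plus E itself.
Count = (15 choose 0) + (15 choose 1) + (15 choose 2) + (15 choose 3) + 1
     = 1 + 15 + 105 + 455 + 1
     = 577.

577


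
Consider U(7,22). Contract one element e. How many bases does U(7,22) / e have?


Contracting e from U(7,22) gives U(6,21).
Bases of U(6,21) = (21 choose 6) = 54264.

54264


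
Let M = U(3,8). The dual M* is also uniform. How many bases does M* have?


The dual of U(r,n) is U(n-r, n) = U(5,8).
Bases of U(5,8) are all (5)-element subsets.
|B(M*)| = (8 choose 5) = 56.

56


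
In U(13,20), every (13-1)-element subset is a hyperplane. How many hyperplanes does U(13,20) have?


Hyperplanes of U(13,20) are flats of rank 12.
In a uniform matroid, these are exactly the (12)-element subsets.
Count = C(20,12) = 20! / (12! * 8!) = 125970.

125970


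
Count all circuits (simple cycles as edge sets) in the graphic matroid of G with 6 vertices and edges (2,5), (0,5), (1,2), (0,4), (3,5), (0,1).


A circuit in a graphic matroid = edge set of a simple cycle.
G has 6 vertices and 6 edges.
Enumerating all minimal edge subsets forming cycles...
Total circuits found: 1.

1


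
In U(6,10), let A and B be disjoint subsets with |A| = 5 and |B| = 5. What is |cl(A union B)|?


|A union B| = 5 + 5 = 10 (disjoint).
In U(6,10), cl(S) = S if |S| < 6, else cl(S) = E.
Since 10 >= 6, cl(A union B) = E.
|cl(A union B)| = 10.

10


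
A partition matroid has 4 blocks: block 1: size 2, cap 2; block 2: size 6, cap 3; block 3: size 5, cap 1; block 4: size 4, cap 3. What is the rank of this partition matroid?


Rank of a partition matroid = sum of min(|Si|, ci) for each block.
= min(2,2) + min(6,3) + min(5,1) + min(4,3)
= 2 + 3 + 1 + 3
= 9.

9


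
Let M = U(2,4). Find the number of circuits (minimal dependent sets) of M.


In U(2,4), circuits are the (3)-element subsets.
Any set of 3 elements is dependent, and removing any one element gives
an independent set of size 2, so it is a minimal dependent set.
Number of circuits = C(4,3) = 4! / (3! * 1!) = 4.

4


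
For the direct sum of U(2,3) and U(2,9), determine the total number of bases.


Bases of a direct sum M1 + M2: |B| = |B(M1)| * |B(M2)|.
|B(U(2,3))| = C(3,2) = 3.
|B(U(2,9))| = C(9,2) = 36.
Total bases = 3 * 36 = 108.

108


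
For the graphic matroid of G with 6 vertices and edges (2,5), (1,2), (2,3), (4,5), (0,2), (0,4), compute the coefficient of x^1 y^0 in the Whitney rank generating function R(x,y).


R(x,y) = sum over A in 2^E of x^(r(E)-r(A)) * y^(|A|-r(A)).
G has 6 vertices, 6 edges. r(E) = 5.
Enumerate all 2^6 = 64 subsets.
Count subsets with r(E)-r(A)=1 and |A|-r(A)=0: 14.

14


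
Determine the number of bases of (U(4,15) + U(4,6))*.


(M1+M2)* = M1* + M2*.
M1* = U(11,15), bases: C(15,11) = 1365.
M2* = U(2,6), bases: C(6,2) = 15.
|B(M*)| = 1365 * 15 = 20475.

20475


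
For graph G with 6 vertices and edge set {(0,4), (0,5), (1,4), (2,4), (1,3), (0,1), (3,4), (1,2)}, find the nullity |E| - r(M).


Cycle rank (nullity) = |E| - r(M) = |E| - (|V| - c).
|E| = 8, |V| = 6, c = 1.
Nullity = 8 - (6 - 1) = 8 - 5 = 3.

3


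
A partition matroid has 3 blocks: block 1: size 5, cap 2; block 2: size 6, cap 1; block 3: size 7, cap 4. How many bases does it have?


A basis picks exactly ci elements from block i.
Number of bases = product of C(|Si|, ci).
= C(5,2) * C(6,1) * C(7,4)
= 10 * 6 * 35
= 2100.

2100


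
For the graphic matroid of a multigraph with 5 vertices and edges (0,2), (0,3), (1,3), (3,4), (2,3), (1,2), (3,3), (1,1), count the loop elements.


In a graphic matroid, a loop is a self-loop edge (u,u) with rank 0.
Examining all 8 edges for self-loops...
Self-loops found: (3,3), (1,1)
Number of loops = 2.

2


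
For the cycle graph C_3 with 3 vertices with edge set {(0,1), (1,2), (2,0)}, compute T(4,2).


T(C_3; x,y) = x + x^2 + ... + x^(2) + y.
T(4,2) = 4^1 + 4^2 + 2
= 4 + 16 + 2
= 22.

22


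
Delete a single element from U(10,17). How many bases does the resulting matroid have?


Deleting e from U(10,17) gives U(10,16) since n > r.
Bases of U(10,16) = C(16,10) = 8008.

8008


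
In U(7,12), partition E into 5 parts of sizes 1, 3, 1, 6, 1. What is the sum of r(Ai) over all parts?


r(Ai) = min(|Ai|, 7) for each part.
Sum = min(1,7) + min(3,7) + min(1,7) + min(6,7) + min(1,7)
    = 1 + 3 + 1 + 6 + 1
    = 12.

12


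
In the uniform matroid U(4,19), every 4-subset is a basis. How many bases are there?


Bases of U(4,19) are all 4-element subsets of the 19-element ground set.
Number of bases = C(19,4).
C(19,4) = (19 * 18 * 17 * 16) / (1 * 2 * 3 * 4) = 3876.

3876


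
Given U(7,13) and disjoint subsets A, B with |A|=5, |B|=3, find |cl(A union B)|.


|A union B| = 5 + 3 = 8 (disjoint).
In U(7,13), cl(S) = S if |S| < 7, else cl(S) = E.
Since 8 >= 7, cl(A union B) = E.
|cl(A union B)| = 13.

13


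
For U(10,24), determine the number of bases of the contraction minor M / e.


Contracting e from U(10,24) gives U(9,23).
Bases of U(9,23) = (23 choose 9) = 817190.

817190


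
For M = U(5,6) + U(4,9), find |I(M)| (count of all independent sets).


For a direct sum, |I(M1+M2)| = |I(M1)| * |I(M2)|.
|I(U(5,6))| = sum C(6,k) for k=0..5 = 63.
|I(U(4,9))| = sum C(9,k) for k=0..4 = 256.
Total = 63 * 256 = 16128.

16128


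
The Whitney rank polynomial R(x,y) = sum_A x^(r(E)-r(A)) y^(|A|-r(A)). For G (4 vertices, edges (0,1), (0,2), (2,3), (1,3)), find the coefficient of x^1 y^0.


R(x,y) = sum over A in 2^E of x^(r(E)-r(A)) * y^(|A|-r(A)).
G has 4 vertices, 4 edges. r(E) = 3.
Enumerate all 2^4 = 16 subsets.
Count subsets with r(E)-r(A)=1 and |A|-r(A)=0: 6.

6


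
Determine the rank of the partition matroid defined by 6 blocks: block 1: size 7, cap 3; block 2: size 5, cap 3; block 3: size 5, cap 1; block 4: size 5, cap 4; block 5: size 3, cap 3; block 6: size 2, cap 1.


Rank of a partition matroid = sum of min(|Si|, ci) for each block.
= min(7,3) + min(5,3) + min(5,1) + min(5,4) + min(3,3) + min(2,1)
= 3 + 3 + 1 + 4 + 3 + 1
= 15.

15


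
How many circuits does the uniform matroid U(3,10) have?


In U(3,10), circuits are the (4)-element subsets.
Any set of 4 elements is dependent, and removing any one element gives
an independent set of size 3, so it is a minimal dependent set.
Number of circuits = C(10,4) = 10! / (4! * 6!) = 210.

210


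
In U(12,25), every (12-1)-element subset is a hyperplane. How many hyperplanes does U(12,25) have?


Hyperplanes of U(12,25) are flats of rank 11.
In a uniform matroid, these are exactly the (11)-element subsets.
Count = (25 choose 11) = 4457400.

4457400


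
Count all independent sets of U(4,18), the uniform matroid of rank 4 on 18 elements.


Independent sets of U(4,18) are all subsets of size <= 4.
Count = (18 choose 0) + (18 choose 1) + (18 choose 2) + (18 choose 3) + (18 choose 4)
     = 1 + 18 + 153 + 816 + 3060
     = 4048.

4048


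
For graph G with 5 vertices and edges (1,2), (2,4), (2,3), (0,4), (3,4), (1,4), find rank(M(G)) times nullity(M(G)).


r(M) = |V| - c = 5 - 1 = 4.
nullity = |E| - r(M) = 6 - 4 = 2.
Product = 4 * 2 = 8.

8


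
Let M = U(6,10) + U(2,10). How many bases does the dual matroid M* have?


(M1+M2)* = M1* + M2*.
M1* = U(4,10), bases: C(10,4) = 210.
M2* = U(8,10), bases: C(10,8) = 45.
|B(M*)| = 210 * 45 = 9450.

9450


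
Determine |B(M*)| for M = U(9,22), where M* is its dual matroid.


The dual of U(r,n) is U(n-r, n) = U(13,22).
Bases of U(13,22) are all (13)-element subsets.
|B(M*)| = C(22,13) = 22! / (13! * 9!) = 497420.

497420


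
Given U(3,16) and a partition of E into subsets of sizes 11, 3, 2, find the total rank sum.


r(Ai) = min(|Ai|, 3) for each part.
Sum = min(11,3) + min(3,3) + min(2,3)
    = 3 + 3 + 2
    = 8.

8


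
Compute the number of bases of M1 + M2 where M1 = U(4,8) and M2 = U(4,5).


Bases of a direct sum M1 + M2: |B| = |B(M1)| * |B(M2)|.
|B(U(4,8))| = C(8,4) = 70.
|B(U(4,5))| = C(5,4) = 5.
Total bases = 70 * 5 = 350.

350


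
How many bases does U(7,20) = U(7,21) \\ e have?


Deleting e from U(7,21) gives U(7,20) since n > r.
Bases of U(7,20) = C(20,7) = 20! / (7! * 13!) = 77520.

77520


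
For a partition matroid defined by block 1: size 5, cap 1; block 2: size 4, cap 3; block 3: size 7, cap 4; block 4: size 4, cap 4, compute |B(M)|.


A basis picks exactly ci elements from block i.
Number of bases = product of C(|Si|, ci).
= C(5,1) * C(4,3) * C(7,4) * C(4,4)
= 5 * 4 * 35 * 1
= 700.

700


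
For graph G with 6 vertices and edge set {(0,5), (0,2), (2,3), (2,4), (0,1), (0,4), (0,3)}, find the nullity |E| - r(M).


Cycle rank (nullity) = |E| - r(M) = |E| - (|V| - c).
|E| = 7, |V| = 6, c = 1.
Nullity = 7 - (6 - 1) = 7 - 5 = 2.

2


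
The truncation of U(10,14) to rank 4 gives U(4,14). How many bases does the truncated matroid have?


Truncating U(10,14) to rank 4 gives U(4,14).
Bases of U(4,14) are all 4-element subsets of 14 elements.
Number of bases = C(14,4) = 14! / (4! * 10!) = 1001.

1001


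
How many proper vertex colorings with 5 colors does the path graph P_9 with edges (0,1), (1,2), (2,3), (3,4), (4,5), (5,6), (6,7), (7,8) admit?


P(P_9, k) = k * (k-1)^(8).
P(5) = 5 * 4^8 = 5 * 65536 = 327680.

327680


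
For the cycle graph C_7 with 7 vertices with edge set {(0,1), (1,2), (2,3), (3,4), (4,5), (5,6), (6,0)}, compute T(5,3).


T(C_7; x,y) = x + x^2 + ... + x^(6) + y.
T(5,3) = 5^1 + 5^2 + 5^3 + 5^4 + 5^5 + 5^6 + 3
= 5 + 25 + 125 + 625 + 3125 + 15625 + 3
= 19533.

19533


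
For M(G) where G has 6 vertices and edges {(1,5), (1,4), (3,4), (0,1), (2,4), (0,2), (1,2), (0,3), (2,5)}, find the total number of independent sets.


An independent set in a graphic matroid is an acyclic edge subset.
G has 6 vertices and 9 edges.
Enumerate all 2^9 = 512 subsets, checking for acyclicity.
Total independent sets = 290.

290


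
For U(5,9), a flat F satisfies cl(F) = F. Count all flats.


Flats of U(5,9): every subset of size < 5 is a flat, plus E itself.
Count = C(9,0) + C(9,1) + C(9,2) + C(9,3) + C(9,4) + 1
     = 1 + 9 + 36 + 84 + 126 + 1
     = 257.

257


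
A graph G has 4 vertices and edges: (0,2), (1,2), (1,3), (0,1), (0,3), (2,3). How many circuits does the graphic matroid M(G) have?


A circuit in a graphic matroid = edge set of a simple cycle.
G has 4 vertices and 6 edges.
Enumerating all minimal edge subsets forming cycles...
Total circuits found: 7.

7


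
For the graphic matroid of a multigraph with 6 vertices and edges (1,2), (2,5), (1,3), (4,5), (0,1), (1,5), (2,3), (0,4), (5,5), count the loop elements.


In a graphic matroid, a loop is a self-loop edge (u,u) with rank 0.
Examining all 9 edges for self-loops...
Self-loops found: (5,5)
Number of loops = 1.

1


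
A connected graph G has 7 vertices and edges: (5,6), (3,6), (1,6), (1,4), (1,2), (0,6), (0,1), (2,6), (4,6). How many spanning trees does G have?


By Kirchhoff's matrix tree theorem, the number of spanning trees equals
the determinant of any cofactor of the Laplacian matrix L.
G has 7 vertices and 9 edges.
Computing the (6 x 6) cofactor determinant gives 20.

20


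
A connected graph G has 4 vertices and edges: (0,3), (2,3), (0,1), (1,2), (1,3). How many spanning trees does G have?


By Kirchhoff's matrix tree theorem, the number of spanning trees equals
the determinant of any cofactor of the Laplacian matrix L.
G has 4 vertices and 5 edges.
Computing the (3 x 3) cofactor determinant gives 8.

8


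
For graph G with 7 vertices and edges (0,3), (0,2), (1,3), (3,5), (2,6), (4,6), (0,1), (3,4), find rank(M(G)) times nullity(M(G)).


r(M) = |V| - c = 7 - 1 = 6.
nullity = |E| - r(M) = 8 - 6 = 2.
Product = 6 * 2 = 12.

12


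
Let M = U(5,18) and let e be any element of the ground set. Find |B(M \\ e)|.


Deleting e from U(5,18) gives U(5,17) since n > r.
Bases of U(5,17) = C(17,5) = 17! / (5! * 12!) = 6188.

6188


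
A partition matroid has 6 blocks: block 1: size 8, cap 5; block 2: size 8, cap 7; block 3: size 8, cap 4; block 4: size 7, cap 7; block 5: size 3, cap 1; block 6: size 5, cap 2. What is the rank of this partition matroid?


Rank of a partition matroid = sum of min(|Si|, ci) for each block.
= min(8,5) + min(8,7) + min(8,4) + min(7,7) + min(3,1) + min(5,2)
= 5 + 7 + 4 + 7 + 1 + 2
= 26.

26


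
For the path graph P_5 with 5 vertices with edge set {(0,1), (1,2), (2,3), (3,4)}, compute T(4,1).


A path on 5 vertices is a tree with 4 edges.
T(x,y) = x^(4) for any tree.
T(4,1) = 4^4 = 256.

256


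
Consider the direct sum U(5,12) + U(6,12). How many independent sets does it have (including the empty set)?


For a direct sum, |I(M1+M2)| = |I(M1)| * |I(M2)|.
|I(U(5,12))| = sum C(12,k) for k=0..5 = 1586.
|I(U(6,12))| = sum C(12,k) for k=0..6 = 2510.
Total = 1586 * 2510 = 3980860.

3980860


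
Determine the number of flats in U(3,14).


Flats of U(3,14): every subset of size < 3 is a flat, plus E itself.
Count = (14 choose 0) + (14 choose 1) + (14 choose 2) + 1
     = 1 + 14 + 91 + 1
     = 107.

107


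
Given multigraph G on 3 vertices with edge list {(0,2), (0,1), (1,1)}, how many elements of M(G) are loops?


In a graphic matroid, a loop is a self-loop edge (u,u) with rank 0.
Examining all 3 edges for self-loops...
Self-loops found: (1,1)
Number of loops = 1.

1


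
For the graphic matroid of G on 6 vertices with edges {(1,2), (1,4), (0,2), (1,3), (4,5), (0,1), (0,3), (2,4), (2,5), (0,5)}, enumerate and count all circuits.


A circuit in a graphic matroid = edge set of a simple cycle.
G has 6 vertices and 10 edges.
Enumerating all minimal edge subsets forming cycles...
Total circuits found: 21.

21


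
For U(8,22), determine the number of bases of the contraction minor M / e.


Contracting e from U(8,22) gives U(7,21).
Bases of U(7,21) = (21 choose 7) = 116280.

116280


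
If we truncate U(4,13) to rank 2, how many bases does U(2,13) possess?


Truncating U(4,13) to rank 2 gives U(2,13).
Bases of U(2,13) are all 2-element subsets of 13 elements.
Number of bases = (13 choose 2) = 78.

78


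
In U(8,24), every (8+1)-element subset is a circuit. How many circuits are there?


In U(8,24), circuits are the (9)-element subsets.
Any set of 9 elements is dependent, and removing any one element gives
an independent set of size 8, so it is a minimal dependent set.
Number of circuits = (24 choose 9) = 1307504.

1307504


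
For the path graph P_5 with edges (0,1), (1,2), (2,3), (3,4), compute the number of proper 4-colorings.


P(P_5, k) = k * (k-1)^(4).
P(4) = 4 * 3^4 = 4 * 81 = 324.

324


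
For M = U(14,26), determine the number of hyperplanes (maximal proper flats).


Hyperplanes of U(14,26) are flats of rank 13.
In a uniform matroid, these are exactly the (13)-element subsets.
Count = C(26,13) = 26! / (13! * 13!) = 10400600.

10400600


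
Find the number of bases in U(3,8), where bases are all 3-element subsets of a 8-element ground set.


Bases of U(3,8) are all 3-element subsets of the 8-element ground set.
Number of bases = C(8,3).
C(8,3) = 8! / (3! * 5!) = 56.

56


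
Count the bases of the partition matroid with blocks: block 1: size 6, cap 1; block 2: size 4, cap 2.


A basis picks exactly ci elements from block i.
Number of bases = product of C(|Si|, ci).
= C(6,1) * C(4,2)
= 6 * 6
= 36.

36


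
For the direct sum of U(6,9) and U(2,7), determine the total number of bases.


Bases of a direct sum M1 + M2: |B| = |B(M1)| * |B(M2)|.
|B(U(6,9))| = C(9,6) = 84.
|B(U(2,7))| = C(7,2) = 21.
Total bases = 84 * 21 = 1764.

1764


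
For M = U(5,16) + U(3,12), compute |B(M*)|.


(M1+M2)* = M1* + M2*.
M1* = U(11,16), bases: C(16,11) = 4368.
M2* = U(9,12), bases: C(12,9) = 220.
|B(M*)| = 4368 * 220 = 960960.

960960


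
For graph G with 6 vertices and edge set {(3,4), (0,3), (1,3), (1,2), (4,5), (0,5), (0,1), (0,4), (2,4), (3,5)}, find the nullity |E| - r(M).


Cycle rank (nullity) = |E| - r(M) = |E| - (|V| - c).
|E| = 10, |V| = 6, c = 1.
Nullity = 10 - (6 - 1) = 10 - 5 = 5.

5


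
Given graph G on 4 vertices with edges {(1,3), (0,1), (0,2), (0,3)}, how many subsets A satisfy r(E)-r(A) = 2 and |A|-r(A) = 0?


R(x,y) = sum over A in 2^E of x^(r(E)-r(A)) * y^(|A|-r(A)).
G has 4 vertices, 4 edges. r(E) = 3.
Enumerate all 2^4 = 16 subsets.
Count subsets with r(E)-r(A)=2 and |A|-r(A)=0: 4.

4


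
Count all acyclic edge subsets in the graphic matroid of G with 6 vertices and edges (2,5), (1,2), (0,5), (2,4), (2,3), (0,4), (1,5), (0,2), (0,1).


An independent set in a graphic matroid is an acyclic edge subset.
G has 6 vertices and 9 edges.
Enumerate all 2^9 = 512 subsets, checking for acyclicity.
Total independent sets = 256.

256


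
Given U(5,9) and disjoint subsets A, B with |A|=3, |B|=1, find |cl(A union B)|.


|A union B| = 3 + 1 = 4 (disjoint).
In U(5,9), cl(S) = S if |S| < 5, else cl(S) = E.
Since 4 < 5, cl(A union B) = A union B.
|cl(A union B)| = 4.

4


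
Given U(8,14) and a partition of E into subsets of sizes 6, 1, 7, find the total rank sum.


r(Ai) = min(|Ai|, 8) for each part.
Sum = min(6,8) + min(1,8) + min(7,8)
    = 6 + 1 + 7
    = 14.

14


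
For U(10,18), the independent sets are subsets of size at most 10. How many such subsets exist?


Independent sets of U(10,18) are all subsets of size <= 10.
Count = (18 choose 0) + (18 choose 1) + (18 choose 2) + (18 choose 3) + (18 choose 4) + (18 choose 5) + (18 choose 6) + (18 choose 7) + (18 choose 8) + (18 choose 9) + (18 choose 10)
     = 1 + 18 + 153 + 816 + 3060 + 8568 + 18564 + 31824 + 43758 + 48620 + 43758
     = 199140.

199140


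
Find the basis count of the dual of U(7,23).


The dual of U(r,n) is U(n-r, n) = U(16,23).
Bases of U(16,23) are all (16)-element subsets.
|B(M*)| = C(23,16) = 23! / (16! * 7!) = 245157.

245157


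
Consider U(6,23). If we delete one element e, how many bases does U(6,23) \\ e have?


Deleting e from U(6,23) gives U(6,22) since n > r.
Bases of U(6,22) = C(22,6) = 74613.

74613


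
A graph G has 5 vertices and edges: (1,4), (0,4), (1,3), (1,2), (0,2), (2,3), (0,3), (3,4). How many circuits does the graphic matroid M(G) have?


A circuit in a graphic matroid = edge set of a simple cycle.
G has 5 vertices and 8 edges.
Enumerating all minimal edge subsets forming cycles...
Total circuits found: 13.

13


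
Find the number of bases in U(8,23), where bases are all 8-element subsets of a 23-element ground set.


Bases of U(8,23) are all 8-element subsets of the 23-element ground set.
Number of bases = C(23,8).
(23 choose 8) = 490314.

490314


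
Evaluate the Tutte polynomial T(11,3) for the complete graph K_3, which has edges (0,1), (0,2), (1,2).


T(K_3; x,y) = x^2 + x + y.
T(11,3) = 121 + 11 + 3 = 135.

135


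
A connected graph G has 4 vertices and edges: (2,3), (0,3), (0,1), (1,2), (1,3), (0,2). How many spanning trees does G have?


By Kirchhoff's matrix tree theorem, the number of spanning trees equals
the determinant of any cofactor of the Laplacian matrix L.
G has 4 vertices and 6 edges.
Computing the (3 x 3) cofactor determinant gives 16.

16


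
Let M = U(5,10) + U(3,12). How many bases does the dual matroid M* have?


(M1+M2)* = M1* + M2*.
M1* = U(5,10), bases: C(10,5) = 252.
M2* = U(9,12), bases: C(12,9) = 220.
|B(M*)| = 252 * 220 = 55440.

55440


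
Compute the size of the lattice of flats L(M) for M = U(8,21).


Flats of U(8,21): every subset of size < 8 is a flat, plus E itself.
Count = C(21,0) + C(21,1) + C(21,2) + C(21,3) + C(21,4) + C(21,5) + C(21,6) + C(21,7) + 1
     = 1 + 21 + 210 + 1330 + 5985 + 20349 + 54264 + 116280 + 1
     = 198441.

198441


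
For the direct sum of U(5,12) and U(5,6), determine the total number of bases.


Bases of a direct sum M1 + M2: |B| = |B(M1)| * |B(M2)|.
|B(U(5,12))| = C(12,5) = 792.
|B(U(5,6))| = C(6,5) = 6.
Total bases = 792 * 6 = 4752.

4752


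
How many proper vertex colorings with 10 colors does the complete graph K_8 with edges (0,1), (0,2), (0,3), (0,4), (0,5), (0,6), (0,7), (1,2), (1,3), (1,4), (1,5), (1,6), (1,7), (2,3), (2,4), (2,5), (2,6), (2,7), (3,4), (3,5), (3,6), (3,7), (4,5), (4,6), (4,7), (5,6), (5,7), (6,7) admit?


P(K_8, k) = k(k-1)(k-2)...(k-7).
P(10) = (10) * (9) * (8) * (7) * (6) * (5) * (4) * (3) = 1814400.

1814400


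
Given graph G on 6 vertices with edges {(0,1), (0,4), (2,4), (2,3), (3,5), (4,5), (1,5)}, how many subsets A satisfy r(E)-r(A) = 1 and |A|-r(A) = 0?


R(x,y) = sum over A in 2^E of x^(r(E)-r(A)) * y^(|A|-r(A)).
G has 6 vertices, 7 edges. r(E) = 5.
Enumerate all 2^7 = 128 subsets.
Count subsets with r(E)-r(A)=1 and |A|-r(A)=0: 33.

33


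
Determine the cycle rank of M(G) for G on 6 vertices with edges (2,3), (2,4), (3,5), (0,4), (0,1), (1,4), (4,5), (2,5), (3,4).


Cycle rank (nullity) = |E| - r(M) = |E| - (|V| - c).
|E| = 9, |V| = 6, c = 1.
Nullity = 9 - (6 - 1) = 9 - 5 = 4.

4


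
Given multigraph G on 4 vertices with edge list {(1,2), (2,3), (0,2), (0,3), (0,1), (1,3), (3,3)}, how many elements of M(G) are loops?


In a graphic matroid, a loop is a self-loop edge (u,u) with rank 0.
Examining all 7 edges for self-loops...
Self-loops found: (3,3)
Number of loops = 1.

1


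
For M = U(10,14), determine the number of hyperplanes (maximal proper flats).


Hyperplanes of U(10,14) are flats of rank 9.
In a uniform matroid, these are exactly the (9)-element subsets.
Count = C(14,9) = 14! / (9! * 5!) = 2002.

2002


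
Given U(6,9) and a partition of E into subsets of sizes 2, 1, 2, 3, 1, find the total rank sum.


r(Ai) = min(|Ai|, 6) for each part.
Sum = min(2,6) + min(1,6) + min(2,6) + min(3,6) + min(1,6)
    = 2 + 1 + 2 + 3 + 1
    = 9.

9


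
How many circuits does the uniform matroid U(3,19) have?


In U(3,19), circuits are the (4)-element subsets.
Any set of 4 elements is dependent, and removing any one element gives
an independent set of size 3, so it is a minimal dependent set.
Number of circuits = (19 choose 4) = 3876.

3876


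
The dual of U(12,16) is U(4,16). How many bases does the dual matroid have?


The dual of U(r,n) is U(n-r, n) = U(4,16).
Bases of U(4,16) are all (4)-element subsets.
|B(M*)| = C(16,4) = (16 * 15 * 14 * 13) / (1 * 2 * 3 * 4) = 1820.

1820


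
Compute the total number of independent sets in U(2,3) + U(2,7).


For a direct sum, |I(M1+M2)| = |I(M1)| * |I(M2)|.
|I(U(2,3))| = sum C(3,k) for k=0..2 = 7.
|I(U(2,7))| = sum C(7,k) for k=0..2 = 29.
Total = 7 * 29 = 203.

203


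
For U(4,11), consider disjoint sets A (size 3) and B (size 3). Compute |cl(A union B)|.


|A union B| = 3 + 3 = 6 (disjoint).
In U(4,11), cl(S) = S if |S| < 4, else cl(S) = E.
Since 6 >= 4, cl(A union B) = E.
|cl(A union B)| = 11.

11


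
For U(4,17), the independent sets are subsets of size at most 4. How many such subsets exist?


Independent sets of U(4,17) are all subsets of size <= 4.
Count = (17 choose 0) + (17 choose 1) + (17 choose 2) + (17 choose 3) + (17 choose 4)
     = 1 + 17 + 136 + 680 + 2380
     = 3214.

3214
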